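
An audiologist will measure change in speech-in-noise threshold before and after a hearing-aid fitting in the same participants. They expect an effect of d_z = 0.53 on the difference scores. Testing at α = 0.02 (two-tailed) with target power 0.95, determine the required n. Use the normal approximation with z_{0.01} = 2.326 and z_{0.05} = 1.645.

For a paired (one-sample on differences) test: n = ((z_{α/2} + z_β) / d)².
z_{α/2} + z_β = 2.326 + 1.645 = 3.971.
n = (3.971 / 0.53)² = 7.492² = 56.14.
Round up.

n = 57 pairs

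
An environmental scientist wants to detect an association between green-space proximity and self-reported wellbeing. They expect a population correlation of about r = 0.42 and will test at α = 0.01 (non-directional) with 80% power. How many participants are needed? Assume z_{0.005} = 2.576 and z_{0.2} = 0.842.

Fisher's z: C = ½·ln((1+r)/(1−r)) = ½·ln(2.4483) = 0.4477.
n = ((z_{α/2} + z_β)/C)² + 3.
(2.576 + 0.842) / 0.4477 = 3.418 / 0.4477 = 7.635.
n = 7.635² + 3 = 58.29 + 3 = 61.3.
Round up.

n = 62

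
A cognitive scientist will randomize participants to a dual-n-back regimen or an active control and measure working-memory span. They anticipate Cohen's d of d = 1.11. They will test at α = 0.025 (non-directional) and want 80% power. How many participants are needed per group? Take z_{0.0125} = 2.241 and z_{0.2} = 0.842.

n = 16 per group

For two independent groups with equal n: n = 2·((z_{α/2} + z_β) / d)².
z_{α/2} + z_β = 2.241 + 0.842 = 3.083.
n = 2 × (3.083 / 1.11)² = 2 × 2.777² = 2 × 7.71 = 15.4.
Round up to the next whole participant.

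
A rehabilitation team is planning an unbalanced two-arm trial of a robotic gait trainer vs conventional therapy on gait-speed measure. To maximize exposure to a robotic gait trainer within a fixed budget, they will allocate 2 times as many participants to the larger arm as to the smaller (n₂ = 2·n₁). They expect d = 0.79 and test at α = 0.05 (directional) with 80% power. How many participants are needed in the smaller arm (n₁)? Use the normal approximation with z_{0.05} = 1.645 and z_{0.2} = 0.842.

With allocation ratio k = n₂/n₁ = 2, Var(x̄₁−x̄₂) = σ²(1/n₁ + 1/(k·n₁)) = σ²·(k+1)/(k·n₁).
So n₁ = (1 + 1/k)·((z_{α} + z_β)/d)² = 1.500 × (2.487/0.79)².
n₁ = 1.500 × 9.91 = 14.9.
Round up: n₁ = 15, giving n₂ = 2 × 15 = 30.

n₁ = 15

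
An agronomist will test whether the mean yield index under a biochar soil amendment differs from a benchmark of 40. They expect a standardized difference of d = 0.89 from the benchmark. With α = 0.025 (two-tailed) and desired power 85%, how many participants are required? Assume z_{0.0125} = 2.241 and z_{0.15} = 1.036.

n = 14

For a one-sample test: n = ((z_{α/2} + z_β) / d)².
z_{α/2} + z_β = 2.241 + 1.036 = 3.277.
n = (3.277 / 0.89)² = 3.682² = 13.56.
Round up.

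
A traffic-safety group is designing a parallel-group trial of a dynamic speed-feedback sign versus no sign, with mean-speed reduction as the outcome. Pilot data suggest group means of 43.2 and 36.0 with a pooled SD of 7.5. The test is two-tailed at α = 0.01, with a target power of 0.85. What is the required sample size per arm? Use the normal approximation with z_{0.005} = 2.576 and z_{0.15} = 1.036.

n = 29 per group

Cohen's d = |M₁ − M₂| / SD_pooled = |43.2 − 36.0| / 7.5 = 7.2 / 7.5 = 0.960.
For two independent groups with equal n: n = 2·((z_{α/2} + z_β) / d)².
z_{α/2} + z_β = 2.576 + 1.036 = 3.612.
n = 2 × (3.612 / 0.960)² = 2 × 3.763² = 2 × 14.16 = 28.3.
Round up to the next whole participant.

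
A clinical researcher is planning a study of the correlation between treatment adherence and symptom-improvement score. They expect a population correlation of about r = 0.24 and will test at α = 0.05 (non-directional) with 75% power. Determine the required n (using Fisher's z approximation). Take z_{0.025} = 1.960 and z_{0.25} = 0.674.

n = 119

Fisher's z: C = ½·ln((1+r)/(1−r)) = ½·ln(1.6316) = 0.2448.
n = ((z_{α/2} + z_β)/C)² + 3.
(1.960 + 0.674) / 0.2448 = 2.634 / 0.2448 = 10.760.
n = 10.760² + 3 = 115.77 + 3 = 118.8.
Round up.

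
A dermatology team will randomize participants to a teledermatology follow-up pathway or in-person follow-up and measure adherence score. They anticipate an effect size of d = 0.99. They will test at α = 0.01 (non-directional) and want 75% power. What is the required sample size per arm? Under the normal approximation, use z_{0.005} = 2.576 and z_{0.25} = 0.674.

n = 22 per group

For two independent groups with equal n: n = 2·((z_{α/2} + z_β) / d)².
z_{α/2} + z_β = 2.576 + 0.674 = 3.250.
n = 2 × (3.250 / 0.99)² = 2 × 3.283² = 2 × 10.78 = 21.6.
Round up to the next whole participant.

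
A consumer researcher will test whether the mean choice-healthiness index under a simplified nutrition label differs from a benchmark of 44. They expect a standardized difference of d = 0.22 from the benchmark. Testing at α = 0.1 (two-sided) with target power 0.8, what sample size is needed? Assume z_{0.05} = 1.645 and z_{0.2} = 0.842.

For a one-sample test: n = ((z_{α/2} + z_β) / d)².
z_{α/2} + z_β = 1.645 + 0.842 = 2.487.
n = (2.487 / 0.22)² = 11.305² = 127.79.
Round up.

n = 128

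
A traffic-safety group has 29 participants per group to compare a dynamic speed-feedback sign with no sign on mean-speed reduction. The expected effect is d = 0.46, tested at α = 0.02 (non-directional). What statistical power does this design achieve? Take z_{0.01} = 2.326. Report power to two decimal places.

For two equal groups, power = Φ(d·√(n/2) − z_{α/2}).
d·√(n/2) = 0.46 × √(29/2) = 0.46 × 3.808 = 1.752.
z_β = 1.752 − 2.326 = -0.574.
Power = Φ(-0.574) = 0.283.

power ≈ 0.28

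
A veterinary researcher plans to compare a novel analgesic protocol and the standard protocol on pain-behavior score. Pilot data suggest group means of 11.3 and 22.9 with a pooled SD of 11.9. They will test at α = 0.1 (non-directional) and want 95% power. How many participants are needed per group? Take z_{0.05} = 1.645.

Cohen's d = |M₁ − M₂| / SD_pooled = |11.3 − 22.9| / 11.9 = 11.6 / 11.9 = 0.975.
For two independent groups with equal n: n = 2·((z_{α/2} + z_β) / d)².
z_{α/2} + z_β = 1.645 + 1.645 = 3.290.
n = 2 × (3.290 / 0.975)² = 2 × 3.374² = 2 × 11.39 = 22.8.
Round up to the next whole participant.

n = 23 per group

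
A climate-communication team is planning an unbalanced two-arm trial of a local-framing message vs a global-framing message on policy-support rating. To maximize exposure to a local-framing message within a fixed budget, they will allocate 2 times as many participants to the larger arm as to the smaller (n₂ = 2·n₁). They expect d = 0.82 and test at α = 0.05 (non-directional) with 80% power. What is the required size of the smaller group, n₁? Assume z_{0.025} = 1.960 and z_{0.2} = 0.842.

With allocation ratio k = n₂/n₁ = 2, Var(x̄₁−x̄₂) = σ²(1/n₁ + 1/(k·n₁)) = σ²·(k+1)/(k·n₁).
So n₁ = (1 + 1/k)·((z_{α/2} + z_β)/d)² = 1.500 × (2.802/0.82)².
n₁ = 1.500 × 11.68 = 17.5.
Round up: n₁ = 18, giving n₂ = 2 × 18 = 36.

n₁ = 18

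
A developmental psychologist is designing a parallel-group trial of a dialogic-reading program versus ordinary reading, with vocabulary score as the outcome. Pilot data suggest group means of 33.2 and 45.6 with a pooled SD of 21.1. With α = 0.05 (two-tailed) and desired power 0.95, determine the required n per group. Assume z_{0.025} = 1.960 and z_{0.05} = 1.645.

n = 76 per group

Cohen's d = |M₁ − M₂| / SD_pooled = |33.2 − 45.6| / 21.1 = 12.4 / 21.1 = 0.588.
For two independent groups with equal n: n = 2·((z_{α/2} + z_β) / d)².
z_{α/2} + z_β = 1.960 + 1.645 = 3.605.
n = 2 × (3.605 / 0.588)² = 2 × 6.131² = 2 × 37.59 = 75.2.
Round up to the next whole participant.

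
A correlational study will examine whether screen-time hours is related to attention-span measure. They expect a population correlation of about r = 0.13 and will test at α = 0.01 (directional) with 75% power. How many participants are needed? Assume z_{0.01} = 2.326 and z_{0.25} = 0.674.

Fisher's z: C = ½·ln((1+r)/(1−r)) = ½·ln(1.2989) = 0.1307.
n = ((z_{α} + z_β)/C)² + 3.
(2.326 + 0.674) / 0.1307 = 3.000 / 0.1307 = 22.953.
n = 22.953² + 3 = 526.86 + 3 = 529.9.
Round up.

n = 530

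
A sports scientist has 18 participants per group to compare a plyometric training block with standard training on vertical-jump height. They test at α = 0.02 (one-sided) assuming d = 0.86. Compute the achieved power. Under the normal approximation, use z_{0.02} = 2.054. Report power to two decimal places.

power ≈ 0.70

For two equal groups, power = Φ(d·√(n/2) − z_{α}).
d·√(n/2) = 0.86 × √(18/2) = 0.86 × 3.000 = 2.580.
z_β = 2.580 − 2.054 = 0.526.
Power = Φ(0.526) = 0.701.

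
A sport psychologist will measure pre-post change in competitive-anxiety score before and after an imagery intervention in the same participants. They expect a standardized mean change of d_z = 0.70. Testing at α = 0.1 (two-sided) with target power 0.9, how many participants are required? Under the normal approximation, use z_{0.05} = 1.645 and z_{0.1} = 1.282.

For a paired (one-sample on differences) test: n = ((z_{α/2} + z_β) / d)².
z_{α/2} + z_β = 1.645 + 1.282 = 2.927.
n = (2.927 / 0.70)² = 4.181² = 17.48.
Round up.

n = 18 pairs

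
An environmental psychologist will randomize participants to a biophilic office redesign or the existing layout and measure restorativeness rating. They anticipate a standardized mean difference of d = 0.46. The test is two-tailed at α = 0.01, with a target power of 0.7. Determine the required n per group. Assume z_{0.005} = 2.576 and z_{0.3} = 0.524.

For two independent groups with equal n: n = 2·((z_{α/2} + z_β) / d)².
z_{α/2} + z_β = 2.576 + 0.524 = 3.100.
n = 2 × (3.100 / 0.46)² = 2 × 6.739² = 2 × 45.42 = 90.8.
Round up to the next whole participant.

n = 91 per group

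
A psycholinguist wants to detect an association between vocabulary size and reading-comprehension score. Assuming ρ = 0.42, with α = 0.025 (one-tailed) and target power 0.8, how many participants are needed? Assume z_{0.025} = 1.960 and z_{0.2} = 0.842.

n = 43

Fisher's z: C = ½·ln((1+r)/(1−r)) = ½·ln(2.4483) = 0.4477.
n = ((z_{α} + z_β)/C)² + 3.
(1.960 + 0.842) / 0.4477 = 2.802 / 0.4477 = 6.259.
n = 6.259² + 3 = 39.17 + 3 = 42.2.
Round up.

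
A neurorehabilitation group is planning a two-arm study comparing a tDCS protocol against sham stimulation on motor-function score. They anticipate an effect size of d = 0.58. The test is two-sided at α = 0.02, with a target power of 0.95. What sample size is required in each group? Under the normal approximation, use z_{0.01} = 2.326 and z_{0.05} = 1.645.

n = 94 per group

For two independent groups with equal n: n = 2·((z_{α/2} + z_β) / d)².
z_{α/2} + z_β = 2.326 + 1.645 = 3.971.
n = 2 × (3.971 / 0.58)² = 2 × 6.847² = 2 × 46.88 = 93.8.
Round up to the next whole participant.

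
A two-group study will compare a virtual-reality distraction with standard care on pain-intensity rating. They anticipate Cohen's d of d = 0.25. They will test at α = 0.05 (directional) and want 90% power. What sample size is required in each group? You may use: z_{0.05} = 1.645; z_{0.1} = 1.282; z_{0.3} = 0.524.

n = 275 per group

For two independent groups with equal n: n = 2·((z_{α} + z_β) / d)².
z_{α} + z_β = 1.645 + 1.282 = 2.927.
n = 2 × (2.927 / 0.25)² = 2 × 11.708² = 2 × 137.08 = 274.2.
Round up to the next whole participant.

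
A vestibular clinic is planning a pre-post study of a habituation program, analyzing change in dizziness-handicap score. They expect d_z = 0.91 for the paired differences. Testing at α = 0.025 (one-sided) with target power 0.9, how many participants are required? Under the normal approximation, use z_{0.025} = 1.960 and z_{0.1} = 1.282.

n = 13 pairs

For a paired (one-sample on differences) test: n = ((z_{α} + z_β) / d)².
z_{α} + z_β = 1.960 + 1.282 = 3.242.
n = (3.242 / 0.91)² = 3.563² = 12.69.
Round up.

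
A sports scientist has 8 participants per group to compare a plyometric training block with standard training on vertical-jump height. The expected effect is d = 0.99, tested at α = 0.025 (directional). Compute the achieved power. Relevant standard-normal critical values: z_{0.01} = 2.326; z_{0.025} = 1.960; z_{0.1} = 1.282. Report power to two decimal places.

power ≈ 0.51

For two equal groups, power = Φ(d·√(n/2) − z_{α}).
d·√(n/2) = 0.99 × √(8/2) = 0.99 × 2.000 = 1.980.
z_β = 1.980 − 1.960 = 0.020.
Power = Φ(0.020) = 0.508.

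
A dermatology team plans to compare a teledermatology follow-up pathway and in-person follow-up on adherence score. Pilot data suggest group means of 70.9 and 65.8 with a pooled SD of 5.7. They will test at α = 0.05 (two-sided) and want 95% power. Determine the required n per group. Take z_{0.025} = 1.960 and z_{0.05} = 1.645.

n = 33 per group

Cohen's d = |M₁ − M₂| / SD_pooled = |70.9 − 65.8| / 5.7 = 5.1 / 5.7 = 0.895.
For two independent groups with equal n: n = 2·((z_{α/2} + z_β) / d)².
z_{α/2} + z_β = 1.960 + 1.645 = 3.605.
n = 2 × (3.605 / 0.895)² = 2 × 4.028² = 2 × 16.22 = 32.4.
Round up to the next whole participant.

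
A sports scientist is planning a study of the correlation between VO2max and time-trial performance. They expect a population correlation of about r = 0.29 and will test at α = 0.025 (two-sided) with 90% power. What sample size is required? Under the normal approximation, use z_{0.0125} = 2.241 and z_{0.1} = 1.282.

n = 143

Fisher's z: C = ½·ln((1+r)/(1−r)) = ½·ln(1.8169) = 0.2986.
n = ((z_{α/2} + z_β)/C)² + 3.
(2.241 + 1.282) / 0.2986 = 3.523 / 0.2986 = 11.798.
n = 11.798² + 3 = 139.20 + 3 = 142.2.
Round up.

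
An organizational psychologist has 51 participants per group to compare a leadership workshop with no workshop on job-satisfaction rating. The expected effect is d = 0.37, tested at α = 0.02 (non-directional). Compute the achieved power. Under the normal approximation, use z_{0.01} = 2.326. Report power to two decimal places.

power ≈ 0.32

For two equal groups, power = Φ(d·√(n/2) − z_{α/2}).
d·√(n/2) = 0.37 × √(51/2) = 0.37 × 5.050 = 1.868.
z_β = 1.868 − 2.326 = -0.458.
Power = Φ(-0.458) = 0.324.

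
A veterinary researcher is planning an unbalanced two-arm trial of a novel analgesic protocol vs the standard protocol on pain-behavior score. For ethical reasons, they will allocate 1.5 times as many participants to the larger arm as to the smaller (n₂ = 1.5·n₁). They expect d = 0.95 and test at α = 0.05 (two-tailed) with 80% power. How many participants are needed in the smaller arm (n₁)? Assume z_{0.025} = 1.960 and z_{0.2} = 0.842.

With allocation ratio k = n₂/n₁ = 1.5, Var(x̄₁−x̄₂) = σ²(1/n₁ + 1/(k·n₁)) = σ²·(k+1)/(k·n₁).
So n₁ = (1 + 1/k)·((z_{α/2} + z_β)/d)² = 1.667 × (2.802/0.95)².
n₁ = 1.667 × 8.70 = 14.5.
Round up: n₁ = 15, giving n₂ = ⌈1.5 × 15⌉ = ⌈22.5⌉ = 23.

n₁ = 15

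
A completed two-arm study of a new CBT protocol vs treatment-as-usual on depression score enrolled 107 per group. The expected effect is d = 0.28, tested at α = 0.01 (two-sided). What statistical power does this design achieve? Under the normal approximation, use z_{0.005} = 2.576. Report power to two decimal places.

power ≈ 0.30

For two equal groups, power = Φ(d·√(n/2) − z_{α/2}).
d·√(n/2) = 0.28 × √(107/2) = 0.28 × 7.314 = 2.048.
z_β = 2.048 − 2.576 = -0.528.
Power = Φ(-0.528) = 0.299.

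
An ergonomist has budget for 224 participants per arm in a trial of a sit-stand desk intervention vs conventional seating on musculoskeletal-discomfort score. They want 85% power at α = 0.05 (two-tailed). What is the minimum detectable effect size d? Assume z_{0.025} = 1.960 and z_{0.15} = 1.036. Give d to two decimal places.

For two independent groups of n = 224 each: d_min = (z_{α/2} + z_β)·√(2/n).
z-sum = 1.960 + 1.036 = 2.996.
d_min = 2.996 × √(2/224) = 2.996 × 0.0945 = 0.283.

d_min ≈ 0.28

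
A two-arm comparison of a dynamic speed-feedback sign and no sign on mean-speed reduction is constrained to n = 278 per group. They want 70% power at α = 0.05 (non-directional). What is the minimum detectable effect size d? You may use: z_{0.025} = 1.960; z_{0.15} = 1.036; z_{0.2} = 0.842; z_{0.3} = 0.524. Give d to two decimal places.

d_min ≈ 0.21

For two independent groups of n = 278 each: d_min = (z_{α/2} + z_β)·√(2/n).
z-sum = 1.960 + 0.524 = 2.484.
d_min = 2.484 × √(2/278) = 2.484 × 0.0848 = 0.211.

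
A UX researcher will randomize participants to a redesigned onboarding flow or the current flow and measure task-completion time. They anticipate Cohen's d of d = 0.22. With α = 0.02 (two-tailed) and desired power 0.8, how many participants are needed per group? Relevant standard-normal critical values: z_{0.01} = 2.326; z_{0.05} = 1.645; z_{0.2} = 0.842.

For two independent groups with equal n: n = 2·((z_{α/2} + z_β) / d)².
z_{α/2} + z_β = 2.326 + 0.842 = 3.168.
n = 2 × (3.168 / 0.22)² = 2 × 14.400² = 2 × 207.36 = 414.7.
Round up to the next whole participant.

n = 415 per group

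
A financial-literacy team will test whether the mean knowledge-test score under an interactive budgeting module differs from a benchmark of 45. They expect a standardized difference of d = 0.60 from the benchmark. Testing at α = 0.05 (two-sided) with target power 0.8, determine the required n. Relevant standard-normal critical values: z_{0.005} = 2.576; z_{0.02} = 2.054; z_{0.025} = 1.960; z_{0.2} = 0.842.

n = 22

For a one-sample test: n = ((z_{α/2} + z_β) / d)².
z_{α/2} + z_β = 1.960 + 0.842 = 2.802.
n = (2.802 / 0.60)² = 4.670² = 21.81.
Round up.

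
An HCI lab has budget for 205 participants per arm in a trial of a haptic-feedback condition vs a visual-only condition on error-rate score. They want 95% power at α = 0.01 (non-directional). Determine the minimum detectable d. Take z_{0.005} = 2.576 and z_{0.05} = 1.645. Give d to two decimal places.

d_min ≈ 0.42

For two independent groups of n = 205 each: d_min = (z_{α/2} + z_β)·√(2/n).
z-sum = 2.576 + 1.645 = 4.221.
d_min = 4.221 × √(2/205) = 4.221 × 0.0988 = 0.417.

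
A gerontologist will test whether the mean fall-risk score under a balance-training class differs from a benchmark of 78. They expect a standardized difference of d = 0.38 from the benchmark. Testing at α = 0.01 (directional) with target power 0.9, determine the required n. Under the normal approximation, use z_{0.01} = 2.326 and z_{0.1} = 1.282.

For a one-sample test: n = ((z_{α} + z_β) / d)².
z_{α} + z_β = 2.326 + 1.282 = 3.608.
n = (3.608 / 0.38)² = 9.495² = 90.15.
Round up.

n = 91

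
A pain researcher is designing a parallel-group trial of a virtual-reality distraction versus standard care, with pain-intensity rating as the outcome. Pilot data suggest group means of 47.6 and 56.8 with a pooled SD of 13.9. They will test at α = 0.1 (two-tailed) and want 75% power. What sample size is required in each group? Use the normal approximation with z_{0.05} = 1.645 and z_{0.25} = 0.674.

Cohen's d = |M₁ − M₂| / SD_pooled = |47.6 − 56.8| / 13.9 = 9.2 / 13.9 = 0.662.
For two independent groups with equal n: n = 2·((z_{α/2} + z_β) / d)².
z_{α/2} + z_β = 1.645 + 0.674 = 2.319.
n = 2 × (2.319 / 0.662)² = 2 × 3.503² = 2 × 12.27 = 24.5.
Round up to the next whole participant.

n = 25 per group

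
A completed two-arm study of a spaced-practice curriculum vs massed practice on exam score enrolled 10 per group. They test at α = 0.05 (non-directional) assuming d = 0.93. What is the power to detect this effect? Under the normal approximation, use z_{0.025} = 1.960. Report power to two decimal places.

power ≈ 0.55

For two equal groups, power = Φ(d·√(n/2) − z_{α/2}).
d·√(n/2) = 0.93 × √(10/2) = 0.93 × 2.236 = 2.080.
z_β = 2.080 − 1.960 = 0.120.
Power = Φ(0.120) = 0.548.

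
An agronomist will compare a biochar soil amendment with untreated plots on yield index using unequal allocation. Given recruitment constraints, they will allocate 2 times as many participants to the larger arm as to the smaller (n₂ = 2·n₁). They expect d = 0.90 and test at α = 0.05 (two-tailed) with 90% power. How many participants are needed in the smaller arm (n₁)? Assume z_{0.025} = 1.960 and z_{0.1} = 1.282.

n₁ = 20

With allocation ratio k = n₂/n₁ = 2, Var(x̄₁−x̄₂) = σ²(1/n₁ + 1/(k·n₁)) = σ²·(k+1)/(k·n₁).
So n₁ = (1 + 1/k)·((z_{α/2} + z_β)/d)² = 1.500 × (3.242/0.90)².
n₁ = 1.500 × 12.98 = 19.5.
Round up: n₁ = 20, giving n₂ = 2 × 20 = 40.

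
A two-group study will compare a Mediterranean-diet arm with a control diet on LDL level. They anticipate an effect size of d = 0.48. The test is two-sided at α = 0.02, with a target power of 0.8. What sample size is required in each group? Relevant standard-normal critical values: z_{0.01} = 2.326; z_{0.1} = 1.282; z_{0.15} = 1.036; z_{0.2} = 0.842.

For two independent groups with equal n: n = 2·((z_{α/2} + z_β) / d)².
z_{α/2} + z_β = 2.326 + 0.842 = 3.168.
n = 2 × (3.168 / 0.48)² = 2 × 6.600² = 2 × 43.56 = 87.1.
Round up to the next whole participant.

n = 88 per group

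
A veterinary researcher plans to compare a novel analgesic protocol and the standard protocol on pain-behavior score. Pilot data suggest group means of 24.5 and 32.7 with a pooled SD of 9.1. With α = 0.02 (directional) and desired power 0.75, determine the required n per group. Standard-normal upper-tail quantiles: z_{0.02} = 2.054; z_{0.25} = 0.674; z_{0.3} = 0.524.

n = 19 per group

Cohen's d = |M₁ − M₂| / SD_pooled = |24.5 − 32.7| / 9.1 = 8.2 / 9.1 = 0.901.
For two independent groups with equal n: n = 2·((z_{α} + z_β) / d)².
z_{α} + z_β = 2.054 + 0.674 = 2.728.
n = 2 × (2.728 / 0.901)² = 2 × 3.028² = 2 × 9.17 = 18.3.
Round up to the next whole participant.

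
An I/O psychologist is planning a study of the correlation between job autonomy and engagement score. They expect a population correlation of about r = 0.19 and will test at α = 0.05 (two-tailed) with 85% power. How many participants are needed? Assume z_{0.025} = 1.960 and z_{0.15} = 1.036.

n = 246

Fisher's z: C = ½·ln((1+r)/(1−r)) = ½·ln(1.4691) = 0.1923.
n = ((z_{α/2} + z_β)/C)² + 3.
(1.960 + 1.036) / 0.1923 = 2.996 / 0.1923 = 15.580.
n = 15.580² + 3 = 242.73 + 3 = 245.7.
Round up.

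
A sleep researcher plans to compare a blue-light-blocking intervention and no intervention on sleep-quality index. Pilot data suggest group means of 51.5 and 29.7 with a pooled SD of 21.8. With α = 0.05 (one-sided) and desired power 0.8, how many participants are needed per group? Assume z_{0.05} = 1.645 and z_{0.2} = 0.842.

Cohen's d = |M₁ − M₂| / SD_pooled = |51.5 − 29.7| / 21.8 = 21.8 / 21.8 = 1.000.
For two independent groups with equal n: n = 2·((z_{α} + z_β) / d)².
z_{α} + z_β = 1.645 + 0.842 = 2.487.
n = 2 × (2.487 / 1.000)² = 2 × 2.487² = 2 × 6.19 = 12.4.
Round up to the next whole participant.

n = 13 per group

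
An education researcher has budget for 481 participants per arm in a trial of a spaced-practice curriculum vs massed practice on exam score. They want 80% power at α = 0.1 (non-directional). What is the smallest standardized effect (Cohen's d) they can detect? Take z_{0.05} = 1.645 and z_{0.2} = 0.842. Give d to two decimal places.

d_min ≈ 0.16

For two independent groups of n = 481 each: d_min = (z_{α/2} + z_β)·√(2/n).
z-sum = 1.645 + 0.842 = 2.487.
d_min = 2.487 × √(2/481) = 2.487 × 0.0645 = 0.160.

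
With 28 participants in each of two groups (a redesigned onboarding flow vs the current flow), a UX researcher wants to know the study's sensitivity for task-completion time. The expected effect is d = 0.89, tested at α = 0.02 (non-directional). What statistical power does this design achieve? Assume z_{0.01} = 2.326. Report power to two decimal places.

For two equal groups, power = Φ(d·√(n/2) − z_{α/2}).
d·√(n/2) = 0.89 × √(28/2) = 0.89 × 3.742 = 3.330.
z_β = 3.330 − 2.326 = 1.004.
Power = Φ(1.004) = 0.842.

power ≈ 0.84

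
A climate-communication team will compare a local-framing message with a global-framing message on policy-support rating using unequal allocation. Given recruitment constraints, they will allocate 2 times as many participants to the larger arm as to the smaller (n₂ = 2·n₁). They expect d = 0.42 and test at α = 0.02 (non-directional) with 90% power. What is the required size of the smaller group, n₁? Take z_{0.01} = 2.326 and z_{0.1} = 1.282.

With allocation ratio k = n₂/n₁ = 2, Var(x̄₁−x̄₂) = σ²(1/n₁ + 1/(k·n₁)) = σ²·(k+1)/(k·n₁).
So n₁ = (1 + 1/k)·((z_{α/2} + z_β)/d)² = 1.500 × (3.608/0.42)².
n₁ = 1.500 × 73.80 = 110.7.
Round up: n₁ = 111, giving n₂ = 2 × 111 = 222.

n₁ = 111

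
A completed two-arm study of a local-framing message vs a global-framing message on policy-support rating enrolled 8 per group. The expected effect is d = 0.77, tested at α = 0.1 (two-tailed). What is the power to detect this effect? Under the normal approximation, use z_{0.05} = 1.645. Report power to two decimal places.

power ≈ 0.46

For two equal groups, power = Φ(d·√(n/2) − z_{α/2}).
d·√(n/2) = 0.77 × √(8/2) = 0.77 × 2.000 = 1.540.
z_β = 1.540 − 1.645 = -0.105.
Power = Φ(-0.105) = 0.458.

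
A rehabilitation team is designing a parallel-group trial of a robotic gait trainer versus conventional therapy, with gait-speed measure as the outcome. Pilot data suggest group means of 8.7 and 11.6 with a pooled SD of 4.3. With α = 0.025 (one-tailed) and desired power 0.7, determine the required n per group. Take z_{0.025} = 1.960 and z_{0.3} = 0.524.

Cohen's d = |M₁ − M₂| / SD_pooled = |8.7 − 11.6| / 4.3 = 2.9 / 4.3 = 0.674.
For two independent groups with equal n: n = 2·((z_{α} + z_β) / d)².
z_{α} + z_β = 1.960 + 0.524 = 2.484.
n = 2 × (2.484 / 0.674)² = 2 × 3.685² = 2 × 13.58 = 27.2.
Round up to the next whole participant.

n = 28 per group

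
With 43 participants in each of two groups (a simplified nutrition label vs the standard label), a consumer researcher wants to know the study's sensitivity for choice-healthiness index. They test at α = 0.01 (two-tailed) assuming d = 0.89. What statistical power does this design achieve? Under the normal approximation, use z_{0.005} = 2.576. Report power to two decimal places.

For two equal groups, power = Φ(d·√(n/2) − z_{α/2}).
d·√(n/2) = 0.89 × √(43/2) = 0.89 × 4.637 = 4.127.
z_β = 4.127 − 2.576 = 1.551.
Power = Φ(1.551) = 0.940.

power ≈ 0.94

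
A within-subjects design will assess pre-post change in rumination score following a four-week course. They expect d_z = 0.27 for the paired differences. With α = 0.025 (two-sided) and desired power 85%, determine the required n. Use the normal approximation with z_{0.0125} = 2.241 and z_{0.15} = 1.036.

n = 148 pairs

For a paired (one-sample on differences) test: n = ((z_{α/2} + z_β) / d)².
z_{α/2} + z_β = 2.241 + 1.036 = 3.277.
n = (3.277 / 0.27)² = 12.137² = 147.31.
Round up.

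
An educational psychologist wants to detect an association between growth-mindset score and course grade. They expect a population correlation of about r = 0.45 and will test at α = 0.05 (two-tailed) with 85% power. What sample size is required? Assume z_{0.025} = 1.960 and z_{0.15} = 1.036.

n = 42

Fisher's z: C = ½·ln((1+r)/(1−r)) = ½·ln(2.6364) = 0.4847.
n = ((z_{α/2} + z_β)/C)² + 3.
(1.960 + 1.036) / 0.4847 = 2.996 / 0.4847 = 6.181.
n = 6.181² + 3 = 38.21 + 3 = 41.2.
Round up.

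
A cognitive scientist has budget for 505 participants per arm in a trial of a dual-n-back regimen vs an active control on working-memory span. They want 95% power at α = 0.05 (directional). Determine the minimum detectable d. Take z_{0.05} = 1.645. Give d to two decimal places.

d_min ≈ 0.21

For two independent groups of n = 505 each: d_min = (z_{α} + z_β)·√(2/n).
z-sum = 1.645 + 1.645 = 3.290.
d_min = 3.290 × √(2/505) = 3.290 × 0.0629 = 0.207.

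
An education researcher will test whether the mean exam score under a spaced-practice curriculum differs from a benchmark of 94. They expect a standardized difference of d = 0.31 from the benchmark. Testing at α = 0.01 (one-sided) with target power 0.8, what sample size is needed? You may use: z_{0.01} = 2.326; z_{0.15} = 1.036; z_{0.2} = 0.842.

n = 105

For a one-sample test: n = ((z_{α} + z_β) / d)².
z_{α} + z_β = 2.326 + 0.842 = 3.168.
n = (3.168 / 0.31)² = 10.219² = 104.44.
Round up.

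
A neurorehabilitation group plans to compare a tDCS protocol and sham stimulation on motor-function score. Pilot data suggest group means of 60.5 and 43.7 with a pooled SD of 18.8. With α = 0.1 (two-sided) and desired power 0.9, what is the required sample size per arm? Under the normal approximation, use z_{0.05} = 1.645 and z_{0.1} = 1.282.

n = 22 per group

Cohen's d = |M₁ − M₂| / SD_pooled = |60.5 − 43.7| / 18.8 = 16.8 / 18.8 = 0.894.
For two independent groups with equal n: n = 2·((z_{α/2} + z_β) / d)².
z_{α/2} + z_β = 1.645 + 1.282 = 2.927.
n = 2 × (2.927 / 0.894)² = 2 × 3.274² = 2 × 10.72 = 21.4.
Round up to the next whole participant.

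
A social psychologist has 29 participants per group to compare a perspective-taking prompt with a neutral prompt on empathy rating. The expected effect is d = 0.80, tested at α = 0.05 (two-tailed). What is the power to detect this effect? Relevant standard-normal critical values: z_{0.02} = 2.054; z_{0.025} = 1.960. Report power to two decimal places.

power ≈ 0.86

For two equal groups, power = Φ(d·√(n/2) − z_{α/2}).
d·√(n/2) = 0.80 × √(29/2) = 0.80 × 3.808 = 3.046.
z_β = 3.046 − 1.960 = 1.086.
Power = Φ(1.086) = 0.861.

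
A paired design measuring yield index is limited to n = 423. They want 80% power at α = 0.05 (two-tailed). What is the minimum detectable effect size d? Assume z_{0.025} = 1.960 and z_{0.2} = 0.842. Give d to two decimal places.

For a single sample (or paired design) of n = 423: d_min = (z_{α/2} + z_β)/√n.
z-sum = 1.960 + 0.842 = 2.802.
d_min = 2.802 / √423 = 2.802 / 20.567 = 0.136.

d_min ≈ 0.14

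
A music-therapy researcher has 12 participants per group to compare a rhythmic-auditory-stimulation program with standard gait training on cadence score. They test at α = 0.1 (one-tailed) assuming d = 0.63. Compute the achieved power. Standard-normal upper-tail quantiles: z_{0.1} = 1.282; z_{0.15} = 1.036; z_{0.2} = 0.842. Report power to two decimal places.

For two equal groups, power = Φ(d·√(n/2) − z_{α}).
d·√(n/2) = 0.63 × √(12/2) = 0.63 × 2.449 = 1.543.
z_β = 1.543 − 1.282 = 0.261.
Power = Φ(0.261) = 0.603.

power ≈ 0.60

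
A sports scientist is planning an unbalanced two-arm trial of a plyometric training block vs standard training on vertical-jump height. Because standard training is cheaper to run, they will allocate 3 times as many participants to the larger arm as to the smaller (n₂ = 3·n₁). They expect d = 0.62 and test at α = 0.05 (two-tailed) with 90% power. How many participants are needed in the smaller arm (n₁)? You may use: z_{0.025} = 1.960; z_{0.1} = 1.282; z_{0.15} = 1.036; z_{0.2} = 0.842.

With allocation ratio k = n₂/n₁ = 3, Var(x̄₁−x̄₂) = σ²(1/n₁ + 1/(k·n₁)) = σ²·(k+1)/(k·n₁).
So n₁ = (1 + 1/k)·((z_{α/2} + z_β)/d)² = 1.333 × (3.242/0.62)².
n₁ = 1.333 × 27.34 = 36.5.
Round up: n₁ = 37, giving n₂ = 3 × 37 = 111.

n₁ = 37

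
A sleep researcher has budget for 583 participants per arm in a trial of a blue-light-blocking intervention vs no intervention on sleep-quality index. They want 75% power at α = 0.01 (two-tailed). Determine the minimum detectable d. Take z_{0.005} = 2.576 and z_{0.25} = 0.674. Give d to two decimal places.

d_min ≈ 0.19

For two independent groups of n = 583 each: d_min = (z_{α/2} + z_β)·√(2/n).
z-sum = 2.576 + 0.674 = 3.250.
d_min = 3.250 × √(2/583) = 3.250 × 0.0586 = 0.190.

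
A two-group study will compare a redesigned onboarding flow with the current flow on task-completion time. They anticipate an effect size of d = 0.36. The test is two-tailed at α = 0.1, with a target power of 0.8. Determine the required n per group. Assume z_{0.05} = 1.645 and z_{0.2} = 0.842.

n = 96 per group

For two independent groups with equal n: n = 2·((z_{α/2} + z_β) / d)².
z_{α/2} + z_β = 1.645 + 0.842 = 2.487.
n = 2 × (2.487 / 0.36)² = 2 × 6.908² = 2 × 47.73 = 95.5.
Round up to the next whole participant.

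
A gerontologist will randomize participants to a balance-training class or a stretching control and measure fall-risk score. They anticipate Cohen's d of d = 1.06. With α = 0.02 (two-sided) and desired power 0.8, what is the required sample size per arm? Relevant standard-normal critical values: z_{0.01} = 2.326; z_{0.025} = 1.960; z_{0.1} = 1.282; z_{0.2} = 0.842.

For two independent groups with equal n: n = 2·((z_{α/2} + z_β) / d)².
z_{α/2} + z_β = 2.326 + 0.842 = 3.168.
n = 2 × (3.168 / 1.06)² = 2 × 2.989² = 2 × 8.93 = 17.9.
Round up to the next whole participant.

n = 18 per group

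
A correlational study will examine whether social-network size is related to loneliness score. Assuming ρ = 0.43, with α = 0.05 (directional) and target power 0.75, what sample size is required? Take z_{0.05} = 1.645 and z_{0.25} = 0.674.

Fisher's z: C = ½·ln((1+r)/(1−r)) = ½·ln(2.5088) = 0.4599.
n = ((z_{α} + z_β)/C)² + 3.
(1.645 + 0.674) / 0.4599 = 2.319 / 0.4599 = 5.042.
n = 5.042² + 3 = 25.43 + 3 = 28.4.
Round up.

n = 29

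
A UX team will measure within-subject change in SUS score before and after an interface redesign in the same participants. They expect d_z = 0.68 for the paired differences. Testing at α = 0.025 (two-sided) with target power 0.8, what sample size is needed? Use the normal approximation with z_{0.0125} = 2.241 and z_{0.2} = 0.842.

For a paired (one-sample on differences) test: n = ((z_{α/2} + z_β) / d)².
z_{α/2} + z_β = 2.241 + 0.842 = 3.083.
n = (3.083 / 0.68)² = 4.534² = 20.56.
Round up.

n = 21 pairs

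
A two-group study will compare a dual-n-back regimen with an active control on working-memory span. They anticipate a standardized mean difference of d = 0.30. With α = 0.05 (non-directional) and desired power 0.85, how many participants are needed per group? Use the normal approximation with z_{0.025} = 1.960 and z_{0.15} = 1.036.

For two independent groups with equal n: n = 2·((z_{α/2} + z_β) / d)².
z_{α/2} + z_β = 1.960 + 1.036 = 2.996.
n = 2 × (2.996 / 0.30)² = 2 × 9.987² = 2 × 99.73 = 199.5.
Round up to the next whole participant.

n = 200 per group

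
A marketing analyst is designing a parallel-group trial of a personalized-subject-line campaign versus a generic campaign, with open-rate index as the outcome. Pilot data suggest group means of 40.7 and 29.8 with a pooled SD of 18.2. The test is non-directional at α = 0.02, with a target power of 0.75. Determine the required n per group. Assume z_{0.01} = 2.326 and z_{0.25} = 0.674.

n = 51 per group

Cohen's d = |M₁ − M₂| / SD_pooled = |40.7 − 29.8| / 18.2 = 10.9 / 18.2 = 0.599.
For two independent groups with equal n: n = 2·((z_{α/2} + z_β) / d)².
z_{α/2} + z_β = 2.326 + 0.674 = 3.000.
n = 2 × (3.000 / 0.599)² = 2 × 5.008² = 2 × 25.08 = 50.2.
Round up to the next whole participant.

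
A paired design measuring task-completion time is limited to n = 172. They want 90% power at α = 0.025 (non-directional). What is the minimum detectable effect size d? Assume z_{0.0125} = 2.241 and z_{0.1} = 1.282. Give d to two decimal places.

d_min ≈ 0.27

For a single sample (or paired design) of n = 172: d_min = (z_{α/2} + z_β)/√n.
z-sum = 2.241 + 1.282 = 3.523.
d_min = 3.523 / √172 = 3.523 / 13.115 = 0.269.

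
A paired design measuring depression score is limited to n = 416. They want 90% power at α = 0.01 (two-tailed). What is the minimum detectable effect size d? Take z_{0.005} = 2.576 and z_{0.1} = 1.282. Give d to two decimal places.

For a single sample (or paired design) of n = 416: d_min = (z_{α/2} + z_β)/√n.
z-sum = 2.576 + 1.282 = 3.858.
d_min = 3.858 / √416 = 3.858 / 20.396 = 0.189.

d_min ≈ 0.19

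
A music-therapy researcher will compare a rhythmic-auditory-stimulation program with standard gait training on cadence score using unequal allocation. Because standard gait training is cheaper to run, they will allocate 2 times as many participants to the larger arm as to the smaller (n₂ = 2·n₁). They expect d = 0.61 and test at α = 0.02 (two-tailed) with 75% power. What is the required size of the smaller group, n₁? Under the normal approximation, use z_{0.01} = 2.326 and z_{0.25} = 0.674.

With allocation ratio k = n₂/n₁ = 2, Var(x̄₁−x̄₂) = σ²(1/n₁ + 1/(k·n₁)) = σ²·(k+1)/(k·n₁).
So n₁ = (1 + 1/k)·((z_{α/2} + z_β)/d)² = 1.500 × (3.000/0.61)².
n₁ = 1.500 × 24.19 = 36.3.
Round up: n₁ = 37, giving n₂ = 2 × 37 = 74.

n₁ = 37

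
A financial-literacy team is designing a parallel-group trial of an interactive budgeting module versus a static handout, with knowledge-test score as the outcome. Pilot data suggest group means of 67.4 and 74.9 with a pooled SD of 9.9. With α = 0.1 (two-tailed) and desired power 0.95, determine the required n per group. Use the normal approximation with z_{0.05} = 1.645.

Cohen's d = |M₁ − M₂| / SD_pooled = |67.4 − 74.9| / 9.9 = 7.5 / 9.9 = 0.758.
For two independent groups with equal n: n = 2·((z_{α/2} + z_β) / d)².
z_{α/2} + z_β = 1.645 + 1.645 = 3.290.
n = 2 × (3.290 / 0.758)² = 2 × 4.340² = 2 × 18.84 = 37.7.
Round up to the next whole participant.

n = 38 per group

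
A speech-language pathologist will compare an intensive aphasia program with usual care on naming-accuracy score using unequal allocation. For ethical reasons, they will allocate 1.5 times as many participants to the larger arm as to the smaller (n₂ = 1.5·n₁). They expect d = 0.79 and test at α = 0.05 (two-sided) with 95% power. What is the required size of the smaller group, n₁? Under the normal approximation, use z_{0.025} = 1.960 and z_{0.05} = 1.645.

n₁ = 35

With allocation ratio k = n₂/n₁ = 1.5, Var(x̄₁−x̄₂) = σ²(1/n₁ + 1/(k·n₁)) = σ²·(k+1)/(k·n₁).
So n₁ = (1 + 1/k)·((z_{α/2} + z_β)/d)² = 1.667 × (3.605/0.79)².
n₁ = 1.667 × 20.82 = 34.7.
Round up: n₁ = 35, giving n₂ = ⌈1.5 × 35⌉ = ⌈52.5⌉ = 53.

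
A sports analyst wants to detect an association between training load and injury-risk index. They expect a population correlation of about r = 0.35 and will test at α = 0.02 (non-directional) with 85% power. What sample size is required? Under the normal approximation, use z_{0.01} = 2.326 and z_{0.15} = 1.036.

n = 88

Fisher's z: C = ½·ln((1+r)/(1−r)) = ½·ln(2.0769) = 0.3654.
n = ((z_{α/2} + z_β)/C)² + 3.
(2.326 + 1.036) / 0.3654 = 3.362 / 0.3654 = 9.201.
n = 9.201² + 3 = 84.66 + 3 = 87.7.
Round up.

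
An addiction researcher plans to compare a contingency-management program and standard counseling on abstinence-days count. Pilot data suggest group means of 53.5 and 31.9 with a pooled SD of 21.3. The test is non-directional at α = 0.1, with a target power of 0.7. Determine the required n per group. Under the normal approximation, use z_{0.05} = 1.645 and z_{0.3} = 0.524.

Cohen's d = |M₁ − M₂| / SD_pooled = |53.5 − 31.9| / 21.3 = 21.6 / 21.3 = 1.014.
For two independent groups with equal n: n = 2·((z_{α/2} + z_β) / d)².
z_{α/2} + z_β = 1.645 + 0.524 = 2.169.
n = 2 × (2.169 / 1.014)² = 2 × 2.139² = 2 × 4.58 = 9.2.
Round up to the next whole participant.

n = 10 per group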